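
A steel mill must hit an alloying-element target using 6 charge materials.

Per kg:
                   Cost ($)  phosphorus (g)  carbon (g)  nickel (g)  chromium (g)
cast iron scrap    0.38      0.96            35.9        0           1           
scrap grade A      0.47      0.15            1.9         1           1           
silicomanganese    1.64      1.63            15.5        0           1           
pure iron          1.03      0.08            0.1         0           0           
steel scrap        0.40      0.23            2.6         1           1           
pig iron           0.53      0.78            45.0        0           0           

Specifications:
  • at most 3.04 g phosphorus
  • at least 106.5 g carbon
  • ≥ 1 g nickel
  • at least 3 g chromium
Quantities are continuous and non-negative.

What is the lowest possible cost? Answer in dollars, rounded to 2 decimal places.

This is a linear program. Let x1 = kg of cast iron scrap, x2 = kg of scrap grade A, x3 = kg of silicomanganese, x4 = kg of pure iron, x5 = kg of steel scrap, x6 = kg of pig iron.
min 0.38x1 + 0.47x2 + 1.64x3 + 1.03x4 + 0.4x5 + 0.53x6 with:
  0.96x1 + 0.15x2 + 1.63x3 + 0.08x4 + 0.23x5 + 0.78x6 ≤ 3.04   (phosphorus)
  35.9x1 + 1.9x2 + 15.5x3 + 0.1x4 + 2.6x5 + 45x6 ≥ 106.5   (carbon)
  1x2 + 1x5 ≥ 1   (nickel)
  1x1 + 1x2 + 1x3 + 1x5 ≥ 3   (chromium)
  x1, x2, x3, x4, x5, x6 ≥ 0.
At the optimum only cast iron scrap, steel scrap are positive (scrap grade A, silicomanganese, pure iron, pig iron = 0). There the carbon and nickel constraints are tight.
That vertex is x1 = 2.894, x5 = 1.
Cost = 0.38·2.894 + 0.4·1 = 1.4997.

$1.50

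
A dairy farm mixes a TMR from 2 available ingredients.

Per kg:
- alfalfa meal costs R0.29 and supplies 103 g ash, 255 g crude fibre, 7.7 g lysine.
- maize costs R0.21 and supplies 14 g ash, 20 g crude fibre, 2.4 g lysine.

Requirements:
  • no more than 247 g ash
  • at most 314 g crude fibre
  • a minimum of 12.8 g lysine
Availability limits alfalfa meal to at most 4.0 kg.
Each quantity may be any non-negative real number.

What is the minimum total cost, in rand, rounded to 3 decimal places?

R0.703

Treat it as an LP. Let x1 = kg of alfalfa meal, x2 = kg of maize.
Minimize 0.29x1 + 0.21x2 with:
  103x1 + 14x2 ≤ 247   (ash)
  255x1 + 20x2 ≤ 314   (crude fibre)
  7.7x1 + 2.4x2 ≥ 12.8   (lysine)
  x1 ≤ 4
  x1, x2 ≥ 0.
Both inputs are positive at the optimum. There the crude fibre and lysine constraints are tight.
That vertex is x1 = 1.086, x2 = 1.848.
Hence cost = 0.29·1.086 + 0.21·1.848 = R0.70302.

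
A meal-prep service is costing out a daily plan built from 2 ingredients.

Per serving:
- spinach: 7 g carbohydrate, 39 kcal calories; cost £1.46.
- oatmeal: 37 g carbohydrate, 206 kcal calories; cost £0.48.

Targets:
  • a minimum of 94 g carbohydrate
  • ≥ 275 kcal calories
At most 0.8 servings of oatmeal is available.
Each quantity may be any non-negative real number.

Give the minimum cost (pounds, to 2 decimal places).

£13.82

Let x1 = servings of spinach, x2 = servings of oatmeal.
Minimize 1.46x1 + 0.48x2 s.t.:
  7x1 + 37x2 ≥ 94   (carbohydrate)
  39x1 + 206x2 ≥ 275   (calories)
  x2 ≤ 0.8
  x1, x2 ≥ 0.
Both inputs are positive at the optimum. There the carbohydrate and the oatmeal cap constraints are tight.
Solving gives x1 = 9.2, x2 = 0.8.
Objective = 1.46·9.2 + 0.48·0.8 = 13.8160.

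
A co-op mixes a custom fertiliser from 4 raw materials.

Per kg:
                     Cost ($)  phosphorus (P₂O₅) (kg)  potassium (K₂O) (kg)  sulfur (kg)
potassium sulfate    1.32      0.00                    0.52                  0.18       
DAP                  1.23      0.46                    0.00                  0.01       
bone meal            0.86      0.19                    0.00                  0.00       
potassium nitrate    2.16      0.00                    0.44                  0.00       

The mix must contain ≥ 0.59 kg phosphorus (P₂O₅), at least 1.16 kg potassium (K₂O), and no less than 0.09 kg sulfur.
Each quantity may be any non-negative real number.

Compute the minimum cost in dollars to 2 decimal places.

$4.52

Treat it as an LP. Let x1 = kg of potassium sulfate, x2 = kg of DAP, x3 = kg of bone meal, x4 = kg of potassium nitrate.
Minimise 1.32x1 + 1.23x2 + 0.86x3 + 2.16x4 subject to:
  0.46x2 + 0.19x3 ≥ 0.59   (phosphorus (P₂O₅))
  0.52x1 + 0.44x4 ≥ 1.16   (potassium (K₂O))
  0.18x1 + 0.01x2 ≥ 0.09   (sulfur)
  x1, x2, x3, x4 ≥ 0.
The optimal basis is {potassium sulfate, DAP}; bone meal, potassium nitrate drop out. The phosphorus (P₂O₅) and potassium (K₂O) requirements are met with equality.
Solving gives x1 = 2.231, x2 = 1.283.
Cost = 1.32·2.231 + 1.23·1.283 = 4.5230.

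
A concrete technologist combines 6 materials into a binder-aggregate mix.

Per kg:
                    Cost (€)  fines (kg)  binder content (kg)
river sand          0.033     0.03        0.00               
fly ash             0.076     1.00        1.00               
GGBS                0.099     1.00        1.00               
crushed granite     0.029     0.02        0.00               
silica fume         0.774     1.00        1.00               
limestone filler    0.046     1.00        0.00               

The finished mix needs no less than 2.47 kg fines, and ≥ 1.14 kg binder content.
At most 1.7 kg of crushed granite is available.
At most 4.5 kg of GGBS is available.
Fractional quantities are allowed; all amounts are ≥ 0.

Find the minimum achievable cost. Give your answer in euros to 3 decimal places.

€0.148

Treat it as an LP. Let x1 = kg of river sand, x2 = kg of fly ash, x3 = kg of GGBS, x4 = kg of crushed granite, x5 = kg of silica fume, x6 = kg of limestone filler.
min 0.033x1 + 0.076x2 + 0.099x3 + 0.029x4 + 0.774x5 + 0.046x6 s.t.:
  0.03x1 + 1x2 + 1x3 + 0.02x4 + 1x5 + 1x6 ≥ 2.47   (fines)
  1x2 + 1x3 + 1x5 ≥ 1.14   (binder content)
  x4 ≤ 1.7
  x3 ≤ 4.5
  x1, x2, x3, x4, x5, x6 ≥ 0.
At the optimum only fly ash, limestone filler are positive (river sand, GGBS, crushed granite, silica fume = 0). The fines and binder content requirements are met with equality.
That vertex is x2 = 1.14, x6 = 1.33.
Total cost: 0.076·1.14 + 0.046·1.33 = 0.14782.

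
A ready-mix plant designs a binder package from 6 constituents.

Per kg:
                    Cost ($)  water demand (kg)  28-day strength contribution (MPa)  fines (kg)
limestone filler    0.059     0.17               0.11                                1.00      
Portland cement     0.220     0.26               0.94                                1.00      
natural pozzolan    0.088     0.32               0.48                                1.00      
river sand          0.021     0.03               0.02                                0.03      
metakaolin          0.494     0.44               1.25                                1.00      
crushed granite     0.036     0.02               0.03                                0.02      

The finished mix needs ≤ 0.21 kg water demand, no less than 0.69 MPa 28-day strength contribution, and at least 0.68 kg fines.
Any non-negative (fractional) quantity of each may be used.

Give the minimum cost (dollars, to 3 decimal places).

$0.159

Let x1 = kg of limestone filler, x2 = kg of Portland cement, x3 = kg of natural pozzolan, x4 = kg of river sand, x5 = kg of metakaolin, x6 = kg of crushed granite.
Minimise 0.059x1 + 0.22x2 + 0.088x3 + 0.021x4 + 0.494x5 + 0.036x6 s.t.:
  0.17x1 + 0.26x2 + 0.32x3 + 0.03x4 + 0.44x5 + 0.02x6 ≤ 0.21   (water demand)
  0.11x1 + 0.94x2 + 0.48x3 + 0.02x4 + 1.25x5 + 0.03x6 ≥ 0.69   (28-day strength contribution)
  1x1 + 1x2 + 1x3 + 0.03x4 + 1x5 + 0.02x6 ≥ 0.68   (fines)
  x1, x2, x3, x4, x5, x6 ≥ 0.
At the optimum only Portland cement, natural pozzolan are positive (limestone filler, river sand, metakaolin, crushed granite = 0). Binding constraints: water demand and 28-day strength contribution.
Optimal quantities: Portland cement = 0.6818 kg, natural pozzolan = 0.1023 kg.
Cost = 0.22·0.6818 + 0.088·0.1023 = 0.15900.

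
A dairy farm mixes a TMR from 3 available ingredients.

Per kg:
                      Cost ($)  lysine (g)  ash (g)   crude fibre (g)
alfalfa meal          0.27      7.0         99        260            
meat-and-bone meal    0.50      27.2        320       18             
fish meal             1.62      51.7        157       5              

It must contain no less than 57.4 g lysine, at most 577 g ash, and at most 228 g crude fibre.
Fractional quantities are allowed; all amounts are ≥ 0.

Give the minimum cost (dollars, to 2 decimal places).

$1.20

Let x1 = kg of alfalfa meal, x2 = kg of meat-and-bone meal, x3 = kg of fish meal.
min 0.27x1 + 0.5x2 + 1.62x3 with:
  7x1 + 27.2x2 + 51.7x3 ≥ 57.4   (lysine)
  99x1 + 320x2 + 157x3 ≤ 577   (ash)
  260x1 + 18x2 + 5x3 ≤ 228   (crude fibre)
  x1, x2, x3 ≥ 0.
The minimum-cost mix takes nothing from alfalfa meal — only meat-and-bone meal, fish meal. There the lysine and ash constraints are tight.
Optimal quantities: meat-and-bone meal = 1.696 kg, fish meal = 0.2178 kg.
Hence cost = 0.5·1.696 + 1.62·0.2178 = $1.2008.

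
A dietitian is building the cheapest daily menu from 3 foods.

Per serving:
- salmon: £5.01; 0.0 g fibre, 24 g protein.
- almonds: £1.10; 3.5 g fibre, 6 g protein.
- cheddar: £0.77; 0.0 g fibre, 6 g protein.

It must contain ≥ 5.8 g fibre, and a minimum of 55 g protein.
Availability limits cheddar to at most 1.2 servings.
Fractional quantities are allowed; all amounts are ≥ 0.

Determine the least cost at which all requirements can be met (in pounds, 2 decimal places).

Let x1 = servings of salmon, x2 = servings of almonds, x3 = servings of cheddar.
Minimise 5.01x1 + 1.1x2 + 0.77x3 s.t.:
  3.5x2 ≥ 5.8   (fibre)
  24x1 + 6x2 + 6x3 ≥ 55   (protein)
  x3 ≤ 1.2
  x1, x2, x3 ≥ 0.
The cheapest feasible vertex uses only almonds, cheddar; salmon is not used. Binding constraints: protein and the cheddar cap.
Solving gives x2 = 7.967, x3 = 1.2.
Cost = 1.1·7.967 + 0.77·1.2 = 9.6877.

£9.69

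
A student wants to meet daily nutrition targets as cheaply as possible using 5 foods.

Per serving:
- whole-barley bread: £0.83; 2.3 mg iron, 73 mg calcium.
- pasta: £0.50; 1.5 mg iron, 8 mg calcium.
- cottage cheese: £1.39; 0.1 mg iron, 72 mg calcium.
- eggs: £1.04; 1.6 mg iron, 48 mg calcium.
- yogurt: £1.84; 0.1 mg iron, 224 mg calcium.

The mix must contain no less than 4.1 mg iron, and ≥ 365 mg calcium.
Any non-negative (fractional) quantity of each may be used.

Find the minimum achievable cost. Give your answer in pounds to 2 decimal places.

£3.40

Set it up as a linear program. Let x1 = servings of whole-barley bread, x2 = servings of pasta, x3 = servings of cottage cheese, x4 = servings of eggs, x5 = servings of yogurt.
Minimise 0.83x1 + 0.5x2 + 1.39x3 + 1.04x4 + 1.84x5 with:
  2.3x1 + 1.5x2 + 0.1x3 + 1.6x4 + 0.1x5 ≥ 4.1   (iron)
  73x1 + 8x2 + 72x3 + 48x4 + 224x5 ≥ 365   (calcium)
  x1, x2, x3, x4, x5 ≥ 0.
The optimal basis is {whole-barley bread, yogurt}; pasta, cottage cheese, eggs drop out. The iron and calcium requirements are met with equality.
So whole-barley bread = 1.736 servings, yogurt = 1.064 servings.
Objective = 0.83·1.736 + 1.84·1.064 = 3.3986.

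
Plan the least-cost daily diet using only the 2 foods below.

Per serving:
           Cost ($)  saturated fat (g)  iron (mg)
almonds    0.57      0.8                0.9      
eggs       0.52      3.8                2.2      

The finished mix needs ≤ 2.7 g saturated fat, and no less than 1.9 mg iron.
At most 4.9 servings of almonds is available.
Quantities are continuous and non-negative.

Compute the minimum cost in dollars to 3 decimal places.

Set it up as a linear program. Let x1 = servings of almonds, x2 = servings of eggs.
Minimise 0.57x1 + 0.52x2 s.t.:
  0.8x1 + 3.8x2 ≤ 2.7   (saturated fat)
  0.9x1 + 2.2x2 ≥ 1.9   (iron)
  x1 ≤ 4.9
  x1, x2 ≥ 0.
Both inputs are positive at the optimum. The saturated fat and iron requirements are met with equality.
So almonds = 0.7711 servings, eggs = 0.5482 servings.
Cost = 0.57·0.7711 + 0.52·0.5482 = 0.72459.

$0.725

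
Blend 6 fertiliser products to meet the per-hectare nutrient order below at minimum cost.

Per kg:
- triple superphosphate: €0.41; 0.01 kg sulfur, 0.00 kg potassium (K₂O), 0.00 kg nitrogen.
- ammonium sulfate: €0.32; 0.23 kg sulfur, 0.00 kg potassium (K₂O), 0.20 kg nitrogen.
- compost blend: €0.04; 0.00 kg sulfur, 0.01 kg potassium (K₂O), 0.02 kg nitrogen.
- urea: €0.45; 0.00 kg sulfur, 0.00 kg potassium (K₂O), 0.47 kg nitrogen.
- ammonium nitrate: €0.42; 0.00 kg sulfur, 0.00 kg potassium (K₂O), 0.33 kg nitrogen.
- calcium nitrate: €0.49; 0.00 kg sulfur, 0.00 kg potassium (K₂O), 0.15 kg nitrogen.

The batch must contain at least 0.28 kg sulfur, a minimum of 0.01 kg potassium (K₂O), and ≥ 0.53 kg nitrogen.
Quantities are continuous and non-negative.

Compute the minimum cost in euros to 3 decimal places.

€0.685

Let x1 = kg of triple superphosphate, x2 = kg of ammonium sulfate, x3 = kg of compost blend, x4 = kg of urea, x5 = kg of ammonium nitrate, x6 = kg of calcium nitrate.
Minimise 0.41x1 + 0.32x2 + 0.04x3 + 0.45x4 + 0.42x5 + 0.49x6 s.t.:
  0.01x1 + 0.23x2 ≥ 0.28   (sulfur)
  0.01x3 ≥ 0.01   (potassium (K₂O))
  0.2x2 + 0.02x3 + 0.47x4 + 0.33x5 + 0.15x6 ≥ 0.53   (nitrogen)
  x1, x2, x3, x4, x5, x6 ≥ 0.
The optimal basis is {ammonium sulfate, compost blend, urea}; triple superphosphate, ammonium nitrate, calcium nitrate drop out. There the sulfur, potassium (K₂O), nitrogen constraints are tight.
So ammonium sulfate = 1.217 kg, compost blend = 1 kg, urea = 0.5671 kg.
Objective = 0.32·1.217 + 0.04·1 + 0.45·0.5671 = 0.68464.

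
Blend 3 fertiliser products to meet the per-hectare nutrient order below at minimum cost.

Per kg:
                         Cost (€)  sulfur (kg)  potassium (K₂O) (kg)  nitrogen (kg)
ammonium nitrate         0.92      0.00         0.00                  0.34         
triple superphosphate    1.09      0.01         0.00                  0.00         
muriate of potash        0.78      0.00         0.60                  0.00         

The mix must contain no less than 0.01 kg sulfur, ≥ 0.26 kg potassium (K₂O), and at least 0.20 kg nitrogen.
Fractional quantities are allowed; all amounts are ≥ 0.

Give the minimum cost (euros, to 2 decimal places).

Let x1 = kg of ammonium nitrate, x2 = kg of triple superphosphate, x3 = kg of muriate of potash.
Minimise 0.92x1 + 1.09x2 + 0.78x3 s.t.:
  0.01x2 ≥ 0.01   (sulfur)
  0.6x3 ≥ 0.26   (potassium (K₂O))
  0.34x1 ≥ 0.2   (nitrogen)
  x1, x2, x3 ≥ 0.
All 3 inputs are positive at the optimum. There the sulfur, potassium (K₂O), nitrogen constraints are tight.
So ammonium nitrate = 0.5882 kg, triple superphosphate = 1 kg, muriate of potash = 0.4333 kg.
Hence cost = 0.92·0.5882 + 1.09·1 + 0.78·0.4333 = €1.9691.

€1.97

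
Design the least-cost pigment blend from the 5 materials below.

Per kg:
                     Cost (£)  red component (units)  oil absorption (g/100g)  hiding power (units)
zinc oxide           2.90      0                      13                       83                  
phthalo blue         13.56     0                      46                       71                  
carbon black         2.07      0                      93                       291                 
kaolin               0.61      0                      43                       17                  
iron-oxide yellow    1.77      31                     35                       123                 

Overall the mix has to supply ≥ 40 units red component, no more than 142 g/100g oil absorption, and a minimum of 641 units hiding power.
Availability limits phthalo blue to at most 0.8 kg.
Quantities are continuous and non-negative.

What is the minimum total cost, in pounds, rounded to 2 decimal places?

Let x1 = kg of zinc oxide, x2 = kg of phthalo blue, x3 = kg of carbon black, x4 = kg of kaolin, x5 = kg of iron-oxide yellow.
Minimise 2.9x1 + 13.56x2 + 2.07x3 + 0.61x4 + 1.77x5 subject to:
  31x5 ≥ 40   (red component)
  13x1 + 46x2 + 93x3 + 43x4 + 35x5 ≤ 142   (oil absorption)
  83x1 + 71x2 + 291x3 + 17x4 + 123x5 ≥ 641   (hiding power)
  x2 ≤ 0.8
  x1, x2, x3, x4, x5 ≥ 0.
The cheapest feasible vertex uses only zinc oxide, carbon black, iron-oxide yellow; phthalo blue, kaolin are not used. Binding constraints: red component, oil absorption, hiding power.
That vertex is x1 = 4.236, x3 = 0.4491, x5 = 1.29.
Hence cost = 2.9·4.236 + 2.07·0.4491 + 1.77·1.29 = £15.4973.

£15.50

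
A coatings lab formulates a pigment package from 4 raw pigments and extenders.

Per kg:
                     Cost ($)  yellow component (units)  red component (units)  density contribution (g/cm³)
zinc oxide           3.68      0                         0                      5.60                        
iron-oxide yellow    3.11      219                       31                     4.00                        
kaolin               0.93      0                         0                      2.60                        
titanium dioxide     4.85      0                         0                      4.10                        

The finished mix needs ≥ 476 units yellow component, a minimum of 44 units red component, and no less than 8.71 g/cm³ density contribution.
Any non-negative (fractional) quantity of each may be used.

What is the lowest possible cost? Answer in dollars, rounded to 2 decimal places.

Let x1 = kg of zinc oxide, x2 = kg of iron-oxide yellow, x3 = kg of kaolin, x4 = kg of titanium dioxide.
Minimise 3.68x1 + 3.11x2 + 0.93x3 + 4.85x4 s.t.:
  219x2 ≥ 476   (yellow component)
  31x2 ≥ 44   (red component)
  5.6x1 + 4x2 + 2.6x3 + 4.1x4 ≥ 8.71   (density contribution)
  x1, x2, x3, x4 ≥ 0.
The minimum-cost mix takes nothing from zinc oxide, titanium dioxide — only iron-oxide yellow, kaolin. There the yellow component and density contribution constraints are tight.
So iron-oxide yellow = 2.174 kg, kaolin = 0.006129 kg.
Cost = 3.11·2.174 + 0.93·0.006129 = 6.7668.

$6.77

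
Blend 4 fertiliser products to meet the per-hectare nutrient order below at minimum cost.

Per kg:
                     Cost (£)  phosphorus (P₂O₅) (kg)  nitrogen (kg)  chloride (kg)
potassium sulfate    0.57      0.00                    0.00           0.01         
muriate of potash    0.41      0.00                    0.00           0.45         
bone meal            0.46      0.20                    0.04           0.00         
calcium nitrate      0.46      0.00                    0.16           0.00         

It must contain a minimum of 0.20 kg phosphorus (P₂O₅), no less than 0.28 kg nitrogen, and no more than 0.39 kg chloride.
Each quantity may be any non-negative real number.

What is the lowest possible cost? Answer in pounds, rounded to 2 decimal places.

£1.15

Set it up as a linear program. Let x1 = kg of potassium sulfate, x2 = kg of muriate of potash, x3 = kg of bone meal, x4 = kg of calcium nitrate.
min 0.57x1 + 0.41x2 + 0.46x3 + 0.46x4 s.t.:
  0.2x3 ≥ 0.2   (phosphorus (P₂O₅))
  0.04x3 + 0.16x4 ≥ 0.28   (nitrogen)
  0.01x1 + 0.45x2 ≤ 0.39   (chloride)
  x1, x2, x3, x4 ≥ 0.
The cheapest feasible vertex uses only bone meal, calcium nitrate; potassium sulfate, muriate of potash are not used. Binding constraints: phosphorus (P₂O₅) and nitrogen.
Solving gives x3 = 1, x4 = 1.5.
Total cost: 0.46·1 + 0.46·1.5 = 1.1500.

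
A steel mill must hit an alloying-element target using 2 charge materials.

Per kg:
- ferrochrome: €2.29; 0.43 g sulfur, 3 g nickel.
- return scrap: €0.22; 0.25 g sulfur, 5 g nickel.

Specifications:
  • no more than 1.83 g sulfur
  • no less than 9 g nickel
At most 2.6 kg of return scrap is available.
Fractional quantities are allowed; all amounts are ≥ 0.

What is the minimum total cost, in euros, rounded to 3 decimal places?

This is a linear program. Let x1 = kg of ferrochrome, x2 = kg of return scrap.
Minimise 2.29x1 + 0.22x2 subject to:
  0.43x1 + 0.25x2 ≤ 1.83   (sulfur)
  3x1 + 5x2 ≥ 9   (nickel)
  x2 ≤ 2.6
  x1, x2 ≥ 0.
The optimal basis is {return scrap}; ferrochrome drops out. There the nickel constraint is tight.
Optimal quantities: return scrap = 1.8 kg.
Total cost: 0.22·1.8 = 0.39600.

€0.396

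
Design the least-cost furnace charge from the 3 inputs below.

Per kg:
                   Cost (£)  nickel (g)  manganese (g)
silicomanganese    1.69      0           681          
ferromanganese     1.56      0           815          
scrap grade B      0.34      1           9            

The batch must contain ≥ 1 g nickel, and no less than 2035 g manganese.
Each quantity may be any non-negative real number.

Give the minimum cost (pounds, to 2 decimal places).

This is a linear program. Let x1 = kg of silicomanganese, x2 = kg of ferromanganese, x3 = kg of scrap grade B.
Minimise 1.69x1 + 1.56x2 + 0.34x3 s.t.:
  1x3 ≥ 1   (nickel)
  681x1 + 815x2 + 9x3 ≥ 2035   (manganese)
  x1, x2, x3 ≥ 0.
The optimal basis is {ferromanganese, scrap grade B}; silicomanganese drops out. There the nickel and manganese constraints are tight.
Solving gives x2 = 2.486, x3 = 1.
Objective = 1.56·2.486 + 0.34·1 = 4.2182.

£4.22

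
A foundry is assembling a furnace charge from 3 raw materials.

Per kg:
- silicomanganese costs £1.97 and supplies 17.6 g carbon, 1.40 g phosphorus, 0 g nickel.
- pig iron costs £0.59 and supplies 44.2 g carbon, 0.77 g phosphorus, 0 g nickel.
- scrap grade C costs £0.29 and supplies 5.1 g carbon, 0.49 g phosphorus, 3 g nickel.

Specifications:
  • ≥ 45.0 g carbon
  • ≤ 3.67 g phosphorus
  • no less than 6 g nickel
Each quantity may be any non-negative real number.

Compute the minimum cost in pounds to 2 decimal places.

Treat it as an LP. Let x1 = kg of silicomanganese, x2 = kg of pig iron, x3 = kg of scrap grade C.
min 1.97x1 + 0.59x2 + 0.29x3 s.t.:
  17.6x1 + 44.2x2 + 5.1x3 ≥ 45   (carbon)
  1.4x1 + 0.77x2 + 0.49x3 ≤ 3.67   (phosphorus)
  3x3 ≥ 6   (nickel)
  x1, x2, x3 ≥ 0.
At the optimum only pig iron, scrap grade C are positive (silicomanganese = 0). There the carbon and nickel constraints are tight.
Solving gives x2 = 0.7873, x3 = 2.
Objective = 0.59·0.7873 + 0.29·2 = 1.0445.

£1.04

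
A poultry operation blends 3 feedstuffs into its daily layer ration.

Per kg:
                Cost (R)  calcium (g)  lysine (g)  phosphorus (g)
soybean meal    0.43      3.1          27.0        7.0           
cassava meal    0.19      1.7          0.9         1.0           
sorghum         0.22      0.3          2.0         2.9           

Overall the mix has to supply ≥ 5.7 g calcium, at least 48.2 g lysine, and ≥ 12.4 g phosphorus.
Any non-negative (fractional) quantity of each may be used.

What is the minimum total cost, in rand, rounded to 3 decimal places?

R0.786

This is a linear program. Let x1 = kg of soybean meal, x2 = kg of cassava meal, x3 = kg of sorghum.
Minimise 0.43x1 + 0.19x2 + 0.22x3 s.t.:
  3.1x1 + 1.7x2 + 0.3x3 ≥ 5.7   (calcium)
  27x1 + 0.9x2 + 2x3 ≥ 48.2   (lysine)
  7x1 + 1x2 + 2.9x3 ≥ 12.4   (phosphorus)
  x1, x2, x3 ≥ 0.
The minimum-cost mix takes nothing from sorghum — only soybean meal, cassava meal. Binding constraints: calcium and lysine.
That vertex is x1 = 1.782, x2 = 0.1039.
Objective = 0.43·1.782 + 0.19·0.1039 = 0.78600.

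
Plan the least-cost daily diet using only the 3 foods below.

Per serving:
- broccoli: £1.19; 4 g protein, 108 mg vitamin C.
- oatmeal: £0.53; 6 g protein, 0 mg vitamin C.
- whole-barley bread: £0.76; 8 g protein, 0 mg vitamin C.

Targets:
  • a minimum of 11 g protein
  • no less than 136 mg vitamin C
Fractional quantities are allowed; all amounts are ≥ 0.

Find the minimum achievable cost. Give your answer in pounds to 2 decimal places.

Let x1 = servings of broccoli, x2 = servings of oatmeal, x3 = servings of whole-barley bread.
Minimize 1.19x1 + 0.53x2 + 0.76x3 with:
  4x1 + 6x2 + 8x3 ≥ 11   (protein)
  108x1 ≥ 136   (vitamin C)
  x1, x2, x3 ≥ 0.
The minimum-cost mix takes nothing from whole-barley bread — only broccoli, oatmeal. Binding constraints: protein and vitamin C.
So broccoli = 1.2593 servings, oatmeal = 0.99383 servings.
Total cost: 1.19·1.2593 + 0.53·0.99383 = 2.0253.

£2.03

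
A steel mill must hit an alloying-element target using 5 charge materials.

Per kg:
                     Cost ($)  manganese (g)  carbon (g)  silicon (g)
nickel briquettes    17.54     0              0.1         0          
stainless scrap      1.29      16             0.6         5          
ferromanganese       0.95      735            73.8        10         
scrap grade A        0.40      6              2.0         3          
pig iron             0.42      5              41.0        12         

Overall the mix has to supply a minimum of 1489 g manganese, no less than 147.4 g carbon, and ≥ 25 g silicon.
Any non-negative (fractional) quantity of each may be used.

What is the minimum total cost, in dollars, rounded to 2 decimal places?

$2.09

Set it up as a linear program. Let x1 = kg of nickel briquettes, x2 = kg of stainless scrap, x3 = kg of ferromanganese, x4 = kg of scrap grade A, x5 = kg of pig iron.
min 17.54x1 + 1.29x2 + 0.95x3 + 0.4x4 + 0.42x5 subject to:
  16x2 + 735x3 + 6x4 + 5x5 ≥ 1489   (manganese)
  0.1x1 + 0.6x2 + 73.8x3 + 2x4 + 41x5 ≥ 147.4   (carbon)
  5x2 + 10x3 + 3x4 + 12x5 ≥ 25   (silicon)
  x1, x2, x3, x4, x5 ≥ 0.
The minimum-cost mix takes nothing from nickel briquettes, stainless scrap, scrap grade A — only ferromanganese, pig iron. There the manganese and silicon constraints are tight.
Solving gives x3 = 2.023, x5 = 0.3974.
Objective = 0.95·2.023 + 0.42·0.3974 = 2.0888.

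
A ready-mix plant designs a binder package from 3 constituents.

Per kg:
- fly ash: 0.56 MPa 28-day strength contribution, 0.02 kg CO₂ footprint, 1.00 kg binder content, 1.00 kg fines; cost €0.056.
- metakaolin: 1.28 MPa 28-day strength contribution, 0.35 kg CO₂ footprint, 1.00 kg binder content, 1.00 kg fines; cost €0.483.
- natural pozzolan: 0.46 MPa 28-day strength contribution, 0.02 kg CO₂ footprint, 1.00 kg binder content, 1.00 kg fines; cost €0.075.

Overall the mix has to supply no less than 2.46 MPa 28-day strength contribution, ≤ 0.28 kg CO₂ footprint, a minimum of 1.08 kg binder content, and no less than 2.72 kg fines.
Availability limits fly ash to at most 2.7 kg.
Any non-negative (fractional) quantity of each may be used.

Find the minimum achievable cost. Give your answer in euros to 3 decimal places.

Let x1 = kg of fly ash, x2 = kg of metakaolin, x3 = kg of natural pozzolan.
Minimize 0.056x1 + 0.483x2 + 0.075x3 with:
  0.56x1 + 1.28x2 + 0.46x3 ≥ 2.46   (28-day strength contribution)
  0.02x1 + 0.35x2 + 0.02x3 ≤ 0.28   (CO₂ footprint)
  1x1 + 1x2 + 1x3 ≥ 1.08   (binder content)
  1x1 + 1x2 + 1x3 ≥ 2.72   (fines)
  x1 ≤ 2.7
  x1, x2, x3 ≥ 0.
The cheapest feasible vertex uses only fly ash, natural pozzolan; metakaolin is not used. There the 28-day strength contribution and the fly ash cap constraints are tight.
So fly ash = 2.7 kg, natural pozzolan = 2.061 kg.
Objective = 0.056·2.7 + 0.075·2.061 = 0.30578.

€0.306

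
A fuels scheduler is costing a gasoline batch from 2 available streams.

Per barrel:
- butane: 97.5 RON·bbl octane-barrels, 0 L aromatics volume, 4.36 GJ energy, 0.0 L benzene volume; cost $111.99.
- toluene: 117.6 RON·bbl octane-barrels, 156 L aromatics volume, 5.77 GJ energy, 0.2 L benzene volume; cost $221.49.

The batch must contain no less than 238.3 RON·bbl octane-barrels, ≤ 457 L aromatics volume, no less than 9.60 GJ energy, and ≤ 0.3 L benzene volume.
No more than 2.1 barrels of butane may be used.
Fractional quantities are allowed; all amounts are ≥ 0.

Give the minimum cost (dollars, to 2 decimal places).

$298.37

Treat it as an LP. Let x1 = barrels of butane, x2 = barrels of toluene.
Minimize 111.99x1 + 221.49x2 s.t.:
  97.5x1 + 117.6x2 ≥ 238.3   (octane-barrels)
  156x2 ≤ 457   (aromatics volume)
  4.36x1 + 5.77x2 ≥ 9.6   (energy)
  0.2x2 ≤ 0.3   (benzene volume)
  x1 ≤ 2.1
  x1, x2 ≥ 0.
Both inputs are positive at the optimum. The octane-barrels and the butane cap requirements are met with equality.
That vertex is x1 = 2.1, x2 = 0.2853.
Total cost: 111.99·2.1 + 221.49·0.2853 = 298.3701.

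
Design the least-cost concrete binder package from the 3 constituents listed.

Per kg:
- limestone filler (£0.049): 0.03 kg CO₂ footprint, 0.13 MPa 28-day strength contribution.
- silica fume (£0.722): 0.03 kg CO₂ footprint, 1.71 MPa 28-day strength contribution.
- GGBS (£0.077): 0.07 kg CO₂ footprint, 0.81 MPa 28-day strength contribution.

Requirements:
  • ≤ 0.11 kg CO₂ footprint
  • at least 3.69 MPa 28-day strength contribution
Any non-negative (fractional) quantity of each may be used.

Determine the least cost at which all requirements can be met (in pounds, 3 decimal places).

£1.343

Set it up as a linear program. Let x1 = kg of limestone filler, x2 = kg of silica fume, x3 = kg of GGBS.
min 0.049x1 + 0.722x2 + 0.077x3 with:
  0.03x1 + 0.03x2 + 0.07x3 ≤ 0.11   (CO₂ footprint)
  0.13x1 + 1.71x2 + 0.81x3 ≥ 3.69   (28-day strength contribution)
  x1, x2, x3 ≥ 0.
The cheapest feasible vertex uses only silica fume, GGBS; limestone filler is not used. Binding constraints: CO₂ footprint and 28-day strength contribution.
Optimal quantities: silica fume = 1.774 kg, GGBS = 0.8113 kg.
Objective = 0.722·1.774 + 0.077·0.8113 = 1.34330.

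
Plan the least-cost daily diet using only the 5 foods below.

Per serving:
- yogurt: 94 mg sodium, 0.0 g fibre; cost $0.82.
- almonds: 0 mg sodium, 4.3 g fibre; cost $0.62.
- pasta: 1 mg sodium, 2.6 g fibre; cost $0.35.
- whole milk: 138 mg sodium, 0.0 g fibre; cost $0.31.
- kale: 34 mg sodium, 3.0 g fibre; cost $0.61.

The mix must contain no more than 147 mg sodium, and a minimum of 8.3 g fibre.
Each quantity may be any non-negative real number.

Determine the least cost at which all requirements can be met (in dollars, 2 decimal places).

$1.12

Let x1 = servings of yogurt, x2 = servings of almonds, x3 = servings of pasta, x4 = servings of whole milk, x5 = servings of kale.
Minimize 0.82x1 + 0.62x2 + 0.35x3 + 0.31x4 + 0.61x5 subject to:
  94x1 + 1x3 + 138x4 + 34x5 ≤ 147   (sodium)
  4.3x2 + 2.6x3 + 3x5 ≥ 8.3   (fibre)
  x1, x2, x3, x4, x5 ≥ 0.
At the optimum only pasta is positive (yogurt, almonds, whole milk, kale = 0). The fibre requirement is met with equality.
That vertex is x3 = 3.192.
Objective = 0.35·3.192 = 1.1172.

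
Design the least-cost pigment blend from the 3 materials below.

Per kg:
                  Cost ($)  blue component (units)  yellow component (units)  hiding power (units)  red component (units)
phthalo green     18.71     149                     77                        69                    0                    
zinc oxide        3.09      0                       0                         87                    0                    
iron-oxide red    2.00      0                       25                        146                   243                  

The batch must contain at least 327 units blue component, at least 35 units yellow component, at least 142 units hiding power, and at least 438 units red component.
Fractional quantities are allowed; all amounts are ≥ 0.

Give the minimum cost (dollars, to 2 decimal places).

This is a linear program. Let x1 = kg of phthalo green, x2 = kg of zinc oxide, x3 = kg of iron-oxide red.
min 18.71x1 + 3.09x2 + 2x3 s.t.:
  149x1 ≥ 327   (blue component)
  77x1 + 25x3 ≥ 35   (yellow component)
  69x1 + 87x2 + 146x3 ≥ 142   (hiding power)
  243x3 ≥ 438   (red component)
  x1, x2, x3 ≥ 0.
The cheapest feasible vertex uses only phthalo green, iron-oxide red; zinc oxide is not used. The blue component and red component requirements are met with equality.
Optimal quantities: phthalo green = 2.195 kg, iron-oxide red = 1.802 kg.
Cost = 18.71·2.195 + 2·1.802 = 44.6725.

$44.67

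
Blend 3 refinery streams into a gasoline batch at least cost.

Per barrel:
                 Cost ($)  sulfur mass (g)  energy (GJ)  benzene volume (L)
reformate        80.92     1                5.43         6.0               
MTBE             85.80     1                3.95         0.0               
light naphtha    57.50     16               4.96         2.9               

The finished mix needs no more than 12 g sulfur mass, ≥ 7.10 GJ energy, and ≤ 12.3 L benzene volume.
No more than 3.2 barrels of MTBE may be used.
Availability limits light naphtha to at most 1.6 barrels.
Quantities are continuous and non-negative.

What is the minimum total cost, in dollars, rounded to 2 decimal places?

$94.17

Let x1 = barrels of reformate, x2 = barrels of MTBE, x3 = barrels of light naphtha.
min 80.92x1 + 85.8x2 + 57.5x3 with:
  1x1 + 1x2 + 16x3 ≤ 12   (sulfur mass)
  5.43x1 + 3.95x2 + 4.96x3 ≥ 7.1   (energy)
  6x1 + 2.9x3 ≤ 12.3   (benzene volume)
  x2 ≤ 3.2
  x3 ≤ 1.6
  x1, x2, x3 ≥ 0.
The optimal basis is {reformate, light naphtha}; MTBE drops out. Binding constraints: sulfur mass and energy.
So reformate = 0.6602 barrels, light naphtha = 0.7087 barrels.
Cost = 80.92·0.6602 + 57.5·0.7087 = 94.1736.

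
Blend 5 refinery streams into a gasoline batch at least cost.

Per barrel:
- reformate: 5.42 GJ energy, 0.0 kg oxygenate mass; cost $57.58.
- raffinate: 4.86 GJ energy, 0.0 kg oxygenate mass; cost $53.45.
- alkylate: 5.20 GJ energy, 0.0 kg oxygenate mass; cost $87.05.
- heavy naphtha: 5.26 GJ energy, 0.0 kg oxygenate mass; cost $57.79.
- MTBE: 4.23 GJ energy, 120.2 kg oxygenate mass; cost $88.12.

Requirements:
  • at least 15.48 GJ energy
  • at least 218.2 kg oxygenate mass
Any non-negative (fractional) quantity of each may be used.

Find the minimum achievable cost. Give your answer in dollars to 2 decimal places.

Let x1 = barrels of reformate, x2 = barrels of raffinate, x3 = barrels of alkylate, x4 = barrels of heavy naphtha, x5 = barrels of MTBE.
Minimise 57.58x1 + 53.45x2 + 87.05x3 + 57.79x4 + 88.12x5 with:
  5.42x1 + 4.86x2 + 5.2x3 + 5.26x4 + 4.23x5 ≥ 15.48   (energy)
  120.2x5 ≥ 218.2   (oxygenate mass)
  x1, x2, x3, x4, x5 ≥ 0.
The minimum-cost mix takes nothing from raffinate, alkylate, heavy naphtha — only reformate, MTBE. The energy and oxygenate mass requirements are met with equality.
Solving gives x1 = 1.4393, x5 = 1.8153.
Objective = 57.58·1.4393 + 88.12·1.8153 = 242.8391.

$242.84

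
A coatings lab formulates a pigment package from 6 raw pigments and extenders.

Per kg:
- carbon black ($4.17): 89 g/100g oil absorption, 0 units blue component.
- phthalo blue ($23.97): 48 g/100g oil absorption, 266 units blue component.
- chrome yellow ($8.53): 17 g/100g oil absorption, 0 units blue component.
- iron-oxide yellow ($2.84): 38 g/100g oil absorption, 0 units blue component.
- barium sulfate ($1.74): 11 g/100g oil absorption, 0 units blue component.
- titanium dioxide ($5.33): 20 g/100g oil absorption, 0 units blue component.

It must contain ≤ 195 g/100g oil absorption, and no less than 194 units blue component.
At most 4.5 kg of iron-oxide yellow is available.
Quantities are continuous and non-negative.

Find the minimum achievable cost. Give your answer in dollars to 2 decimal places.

Treat it as an LP. Let x1 = kg of carbon black, x2 = kg of phthalo blue, x3 = kg of chrome yellow, x4 = kg of iron-oxide yellow, x5 = kg of barium sulfate, x6 = kg of titanium dioxide.
min 4.17x1 + 23.97x2 + 8.53x3 + 2.84x4 + 1.74x5 + 5.33x6 subject to:
  89x1 + 48x2 + 17x3 + 38x4 + 11x5 + 20x6 ≤ 195   (oil absorption)
  266x2 ≥ 194   (blue component)
  x4 ≤ 4.5
  x1, x2, x3, x4, x5, x6 ≥ 0.
The minimum-cost mix takes nothing from carbon black, chrome yellow, iron-oxide yellow, barium sulfate, titanium dioxide — only phthalo blue. There the blue component constraint is tight.
Optimal quantities: phthalo blue = 0.7293 kg.
Total cost: 23.97·0.7293 = 17.4813.

$17.48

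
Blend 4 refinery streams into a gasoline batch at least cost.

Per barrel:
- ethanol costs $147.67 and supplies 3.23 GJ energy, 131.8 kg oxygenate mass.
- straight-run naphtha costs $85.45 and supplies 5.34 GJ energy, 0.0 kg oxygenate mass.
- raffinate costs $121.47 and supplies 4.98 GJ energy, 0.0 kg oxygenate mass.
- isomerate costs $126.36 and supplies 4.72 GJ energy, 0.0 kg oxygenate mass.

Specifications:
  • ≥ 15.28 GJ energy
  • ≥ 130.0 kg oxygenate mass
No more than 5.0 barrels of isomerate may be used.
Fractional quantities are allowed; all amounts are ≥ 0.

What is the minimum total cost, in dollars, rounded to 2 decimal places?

$339.18

Treat it as an LP. Let x1 = barrels of ethanol, x2 = barrels of straight-run naphtha, x3 = barrels of raffinate, x4 = barrels of isomerate.
min 147.67x1 + 85.45x2 + 121.47x3 + 126.36x4 s.t.:
  3.23x1 + 5.34x2 + 4.98x3 + 4.72x4 ≥ 15.28   (energy)
  131.8x1 ≥ 130   (oxygenate mass)
  x4 ≤ 5
  x1, x2, x3, x4 ≥ 0.
The cheapest feasible vertex uses only ethanol, straight-run naphtha; raffinate, isomerate are not used. There the energy and oxygenate mass constraints are tight.
Solving gives x1 = 0.98634, x2 = 2.2648.
Hence cost = 147.67·0.98634 + 85.45·2.2648 = $339.1800.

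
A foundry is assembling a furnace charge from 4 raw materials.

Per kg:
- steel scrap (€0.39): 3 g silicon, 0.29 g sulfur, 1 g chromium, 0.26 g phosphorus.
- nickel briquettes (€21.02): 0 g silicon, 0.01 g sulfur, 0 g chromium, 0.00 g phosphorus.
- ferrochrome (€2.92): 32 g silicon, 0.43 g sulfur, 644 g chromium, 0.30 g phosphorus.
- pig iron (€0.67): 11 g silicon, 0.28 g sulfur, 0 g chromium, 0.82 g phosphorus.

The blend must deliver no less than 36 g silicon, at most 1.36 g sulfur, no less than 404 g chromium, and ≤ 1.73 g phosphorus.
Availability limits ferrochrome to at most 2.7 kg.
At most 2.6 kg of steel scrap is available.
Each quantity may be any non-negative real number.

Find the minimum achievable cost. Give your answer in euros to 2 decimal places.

€2.80

This is a linear program. Let x1 = kg of steel scrap, x2 = kg of nickel briquettes, x3 = kg of ferrochrome, x4 = kg of pig iron.
Minimize 0.39x1 + 21.02x2 + 2.92x3 + 0.67x4 s.t.:
  3x1 + 32x3 + 11x4 ≥ 36   (silicon)
  0.29x1 + 0.01x2 + 0.43x3 + 0.28x4 ≤ 1.36   (sulfur)
  1x1 + 644x3 ≥ 404   (chromium)
  0.26x1 + 0.3x3 + 0.82x4 ≤ 1.73   (phosphorus)
  x3 ≤ 2.7
  x1 ≤ 2.6
  x1, x2, x3, x4 ≥ 0.
The cheapest feasible vertex uses only ferrochrome, pig iron; steel scrap, nickel briquettes are not used. Binding constraints: silicon and chromium.
Solving gives x3 = 0.6273, x4 = 1.448.
Objective = 2.92·0.6273 + 0.67·1.448 = 2.8019.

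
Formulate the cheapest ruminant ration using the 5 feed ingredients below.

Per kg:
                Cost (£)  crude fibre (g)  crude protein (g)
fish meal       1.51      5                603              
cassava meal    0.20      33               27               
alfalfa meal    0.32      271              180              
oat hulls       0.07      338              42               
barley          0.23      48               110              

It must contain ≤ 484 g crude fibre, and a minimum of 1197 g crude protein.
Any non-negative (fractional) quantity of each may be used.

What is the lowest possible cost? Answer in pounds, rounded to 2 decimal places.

Let x1 = kg of fish meal, x2 = kg of cassava meal, x3 = kg of alfalfa meal, x4 = kg of oat hulls, x5 = kg of barley.
Minimize 1.51x1 + 0.2x2 + 0.32x3 + 0.07x4 + 0.23x5 with:
  5x1 + 33x2 + 271x3 + 338x4 + 48x5 ≤ 484   (crude fibre)
  603x1 + 27x2 + 180x3 + 42x4 + 110x5 ≥ 1197   (crude protein)
  x1, x2, x3, x4, x5 ≥ 0.
The optimal basis is {fish meal, barley}; cassava meal, alfalfa meal, oat hulls drop out. The crude fibre and crude protein requirements are met with equality.
So fish meal = 0.1485 kg, barley = 10.07 kg.
Cost = 1.51·0.1485 + 0.23·10.07 = 2.5403.

£2.54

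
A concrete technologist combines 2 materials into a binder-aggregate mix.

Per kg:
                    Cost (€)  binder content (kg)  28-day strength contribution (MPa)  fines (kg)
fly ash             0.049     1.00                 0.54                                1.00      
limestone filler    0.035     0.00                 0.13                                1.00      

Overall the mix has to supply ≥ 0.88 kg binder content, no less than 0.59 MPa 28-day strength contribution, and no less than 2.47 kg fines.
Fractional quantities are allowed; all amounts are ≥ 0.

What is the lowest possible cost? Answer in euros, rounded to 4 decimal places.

Let x1 = kg of fly ash, x2 = kg of limestone filler.
min 0.049x1 + 0.035x2 s.t.:
  1x1 ≥ 0.88   (binder content)
  0.54x1 + 0.13x2 ≥ 0.59   (28-day strength contribution)
  1x1 + 1x2 ≥ 2.47   (fines)
  x1, x2 ≥ 0.
Both inputs are positive at the optimum. Binding constraints: binder content and fines.
That vertex is x1 = 0.88, x2 = 1.59.
Cost = 0.049·0.88 + 0.035·1.59 = 0.098770.

€0.0988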